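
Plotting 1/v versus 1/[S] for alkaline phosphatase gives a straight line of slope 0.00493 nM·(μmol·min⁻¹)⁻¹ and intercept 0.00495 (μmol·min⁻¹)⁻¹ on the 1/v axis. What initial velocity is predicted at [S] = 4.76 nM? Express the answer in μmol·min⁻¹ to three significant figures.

167 μmol·min⁻¹

The y-intercept is 1/Vmax, so Vmax = 1/0.00495 = 202 μmol·min⁻¹.
The slope is Km/Vmax, so Km = 0.00493 × 202 = 0.996 nM.
Then v = 202 × 4.76/(0.996 + 4.76) = 167 μmol·min⁻¹.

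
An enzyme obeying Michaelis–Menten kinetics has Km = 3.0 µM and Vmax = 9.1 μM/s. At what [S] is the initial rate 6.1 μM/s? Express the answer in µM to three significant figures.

The required fractional saturation is v/Vmax = 6.1/9.1 = 0.6703.
Then [S]/(Km+[S]) = 0.6703 ⇒ [S] = 3.0 × 0.6703/(1 − 0.6703) = 6.10 µM.

6.10 µM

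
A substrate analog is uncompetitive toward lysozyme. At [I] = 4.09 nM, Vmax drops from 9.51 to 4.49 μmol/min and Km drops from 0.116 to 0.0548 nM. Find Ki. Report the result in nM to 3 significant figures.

3.66 nM

Uncompetitive: Vmax,app = Vmax/α (and Km,app = Km/α) with α = 1 + [I]/Ki.
α = Vmax/Vmax,app = 9.51/4.49 = 2.118.
Since α = 1 + [I]/Ki, [I]/Ki = 2.118 − 1 = 1.118 and Ki = 4.09/1.118 = 3.66 nM.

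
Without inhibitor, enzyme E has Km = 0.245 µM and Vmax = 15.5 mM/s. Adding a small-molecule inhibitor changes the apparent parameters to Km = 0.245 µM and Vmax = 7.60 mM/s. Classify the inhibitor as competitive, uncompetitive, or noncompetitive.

Vmax decreases (15.5 → 7.60 mM/s) while Km is unchanged — pure noncompetitive inhibition.

noncompetitive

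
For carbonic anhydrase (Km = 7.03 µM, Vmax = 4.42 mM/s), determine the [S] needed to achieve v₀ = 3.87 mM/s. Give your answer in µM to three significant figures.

49.5 µM

Rearranging v = Vmax[S]/(Km+[S]) gives [S] = Km·v/(Vmax − v).
[S] = 7.03 × 3.87 / (4.42 − 3.87) = 27.21/0.5500 = 49.5 µM.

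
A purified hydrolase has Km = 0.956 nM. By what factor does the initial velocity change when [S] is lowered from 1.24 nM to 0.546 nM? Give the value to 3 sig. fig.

The fractional saturations are [S]/(Km+[S]) = 1.24/2.196 = 0.5647 and 0.546/1.502 = 0.3635.
v₂/v₁ is just their ratio: 0.3635/0.5647 = 0.644.

0.644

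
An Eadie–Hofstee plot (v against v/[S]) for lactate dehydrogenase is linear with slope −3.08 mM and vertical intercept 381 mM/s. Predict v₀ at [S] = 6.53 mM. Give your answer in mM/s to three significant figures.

In the Eadie–Hofstee form v = Vmax − Km·(v/[S]), the slope is −Km and the intercept is Vmax, so Km = 3.08 mM and Vmax = 381 mM/s.
v = 381 × 6.53/(3.08 + 6.53) = 259 mM/s.

259 mM/s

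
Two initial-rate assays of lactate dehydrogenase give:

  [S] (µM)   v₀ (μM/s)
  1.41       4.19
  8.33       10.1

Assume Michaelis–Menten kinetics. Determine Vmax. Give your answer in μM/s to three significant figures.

14.2 μM/s

In reciprocal form, 1/v = (Km/Vmax)·(1/[S]) + 1/Vmax. The two points give (1/[S], 1/v) = (0.7092, 0.2387) and (0.1200, 0.09901).
Slope = (0.2387 − 0.09901)/(0.7092 − 0.1200) = 0.2370; intercept = 0.2387 − 0.2370×0.7092 = 0.07055.
Vmax = 1/intercept = 14.2 μM/s; Km = slope × Vmax = 0.2370 × 14.2 = 3.36 µM.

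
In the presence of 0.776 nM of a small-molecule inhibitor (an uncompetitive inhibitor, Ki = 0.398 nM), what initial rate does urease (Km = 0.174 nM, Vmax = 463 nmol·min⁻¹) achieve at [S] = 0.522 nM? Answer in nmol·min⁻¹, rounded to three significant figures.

With α = 1 + [I]/Ki = 1 + 0.776/0.398 = 2.950, the uncompetitive rate law is v = (Vmax/α)·[S] / (Km/α + [S]).
v = (463/2.950)×0.522 / (0.174/2.950 + 0.522) = 81.93/0.5810 = 141 nmol·min⁻¹.

141 nmol·min⁻¹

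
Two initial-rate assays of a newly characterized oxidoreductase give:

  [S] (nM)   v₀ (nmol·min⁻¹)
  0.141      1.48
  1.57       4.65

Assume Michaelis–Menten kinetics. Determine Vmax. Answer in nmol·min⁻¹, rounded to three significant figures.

5.90 nmol·min⁻¹

In reciprocal form, 1/v = (Km/Vmax)·(1/[S]) + 1/Vmax. The two points give (1/[S], 1/v) = (7.092, 0.6757) and (0.6369, 0.2151).
Slope = (0.6757 − 0.2151)/(7.092 − 0.6369) = 0.07136; intercept = 0.6757 − 0.07136×7.092 = 0.1696.
Vmax = 1/intercept = 5.90 nmol·min⁻¹; Km = slope × Vmax = 0.07136 × 5.90 = 0.421 nM.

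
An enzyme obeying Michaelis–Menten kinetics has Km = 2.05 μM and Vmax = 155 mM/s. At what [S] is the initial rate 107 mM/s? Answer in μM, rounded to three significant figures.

Rearranging v = Vmax[S]/(Km+[S]) gives [S] = Km·v/(Vmax − v).
[S] = 2.05 × 107 / (155 − 107) = 219.4/48.00 = 4.57 μM.

4.57 μM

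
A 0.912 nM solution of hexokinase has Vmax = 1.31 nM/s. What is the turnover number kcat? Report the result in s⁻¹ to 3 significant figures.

1.44 s⁻¹

kcat = Vmax/[E]total = 1.31 nM/s / 0.912 nM = 1.44 s⁻¹.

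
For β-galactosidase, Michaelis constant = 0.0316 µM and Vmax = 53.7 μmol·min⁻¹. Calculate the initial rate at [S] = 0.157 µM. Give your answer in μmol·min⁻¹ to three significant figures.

v = Vmax·[S]/(Km + [S]) = 53.7 × 0.157 / (0.0316 + 0.157)
  = 8.431 / 0.1886 = 44.7 μmol·min⁻¹.

44.7 μmol·min⁻¹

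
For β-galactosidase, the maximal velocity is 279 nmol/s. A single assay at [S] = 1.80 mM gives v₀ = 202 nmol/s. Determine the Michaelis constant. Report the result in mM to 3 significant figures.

0.686 mM

From v = Vmax[S]/(Km+[S]), Km = [S](Vmax − v)/v.
Km = 1.80 × (279 − 202) / 202 = 138.6/202 = 0.686 mM.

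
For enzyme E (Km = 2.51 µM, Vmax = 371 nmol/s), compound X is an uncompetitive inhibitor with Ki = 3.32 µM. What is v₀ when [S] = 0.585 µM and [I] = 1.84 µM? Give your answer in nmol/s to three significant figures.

63.5 nmol/s

α = 1 + [I]/Ki = 1 + 1.84/3.32 = 1.554.
For an uncompetitive inhibitor, both parameters are divided by α, giving Vmax/α and Km/α: Km,app = 1.61 µM, Vmax,app = 239 nmol/s.
v = Vmax,app·[S]/(Km,app + [S]) = 239 × 0.585/(1.61 + 0.585) = 63.5 nmol/s.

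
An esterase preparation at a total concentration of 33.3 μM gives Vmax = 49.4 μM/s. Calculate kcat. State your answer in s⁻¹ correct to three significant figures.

1.48 s⁻¹

kcat = Vmax/[E]total = 49.4 μM/s / 33.3 μM = 1.48 s⁻¹.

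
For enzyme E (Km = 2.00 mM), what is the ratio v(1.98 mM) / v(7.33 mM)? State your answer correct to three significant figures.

Since Vmax cancels, v₂/v₁ = [S]₂(Km+[S]₁) / [S]₁(Km+[S]₂).
= 1.98×(2.00+7.33) / (7.33×(2.00+1.98)) = 18.47/29.17 = 0.633.

0.633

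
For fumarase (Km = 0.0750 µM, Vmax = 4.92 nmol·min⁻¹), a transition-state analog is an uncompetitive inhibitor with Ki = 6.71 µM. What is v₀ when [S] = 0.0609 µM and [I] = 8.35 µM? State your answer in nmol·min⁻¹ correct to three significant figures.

α = 1 + [I]/Ki = 1 + 8.35/6.71 = 2.244.
For an uncompetitive inhibitor, both parameters are divided by α, giving Vmax/α and Km/α: Km,app = 0.0334 µM, Vmax,app = 2.19 nmol·min⁻¹.
v = Vmax,app·[S]/(Km,app + [S]) = 2.19 × 0.0609/(0.0334 + 0.0609) = 1.42 nmol·min⁻¹.

1.42 nmol·min⁻¹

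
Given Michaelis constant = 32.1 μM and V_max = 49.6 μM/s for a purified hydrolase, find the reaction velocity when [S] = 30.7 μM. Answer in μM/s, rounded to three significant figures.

v = Vmax·[S]/(Km + [S]) = 49.6 × 30.7 / (32.1 + 30.7)
  = 1523 / 62.80 = 24.2 μM/s.

24.2 μM/s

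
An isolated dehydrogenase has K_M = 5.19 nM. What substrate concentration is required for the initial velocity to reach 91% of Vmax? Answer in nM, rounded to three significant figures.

52.5 nM

v/Vmax = [S]/(Km+[S]) = 0.91, so [S] = Km·0.91/(1 − 0.91) = 5.19 × 10.11.
[S] = 52.5 nM.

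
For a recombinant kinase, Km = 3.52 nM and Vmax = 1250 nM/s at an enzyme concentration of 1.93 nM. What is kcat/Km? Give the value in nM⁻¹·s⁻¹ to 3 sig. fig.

kcat = Vmax/[E]total = 1250/1.93 = 648 s⁻¹.
kcat/Km = 648/3.52 = 184 nM⁻¹·s⁻¹.

184 nM⁻¹·s⁻¹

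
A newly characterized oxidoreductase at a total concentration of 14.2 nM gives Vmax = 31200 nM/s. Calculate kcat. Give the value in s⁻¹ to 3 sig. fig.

kcat = Vmax/[E]total = 31200 nM/s / 14.2 nM = 2200 s⁻¹.

2200 s⁻¹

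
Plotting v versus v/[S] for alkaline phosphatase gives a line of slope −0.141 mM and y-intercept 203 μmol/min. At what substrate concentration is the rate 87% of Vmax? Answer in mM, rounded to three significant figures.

0.944 mM

The Eadie–Hofstee slope gives Km = 0.141 mM (slope = −Km).
v/Vmax = [S]/(Km+[S]) = 0.87 ⇒ [S] = Km·0.87/(1−0.87) = 0.141 × 6.692 = 0.944 mM.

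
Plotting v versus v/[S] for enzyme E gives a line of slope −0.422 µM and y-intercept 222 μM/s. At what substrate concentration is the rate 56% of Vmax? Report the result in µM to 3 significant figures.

The Eadie–Hofstee slope gives Km = 0.422 µM (slope = −Km).
v/Vmax = [S]/(Km+[S]) = 0.56 ⇒ [S] = Km·0.56/(1−0.56) = 0.422 × 1.273 = 0.537 µM.

0.537 µM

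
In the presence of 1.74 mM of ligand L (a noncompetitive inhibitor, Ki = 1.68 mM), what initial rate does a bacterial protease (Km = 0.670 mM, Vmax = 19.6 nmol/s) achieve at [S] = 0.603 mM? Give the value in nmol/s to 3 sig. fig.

α = 1 + [I]/Ki = 1 + 1.74/1.68 = 2.036.
For a noncompetitive inhibitor, Vmax is reduced to Vmax/α while Km is unchanged: Km,app = 0.670 mM, Vmax,app = 9.63 nmol/s.
v = Vmax,app·[S]/(Km,app + [S]) = 9.63 × 0.603/(0.670 + 0.603) = 4.56 nmol/s.

4.56 nmol/s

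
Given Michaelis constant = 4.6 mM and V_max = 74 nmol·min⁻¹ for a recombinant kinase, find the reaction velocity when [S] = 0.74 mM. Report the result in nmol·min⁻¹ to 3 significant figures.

10.3 nmol·min⁻¹

[S]/(Km+[S]) = 0.74/5.340 = 0.1386, the fractional saturation.
v = 0.1386 × Vmax = 0.1386 × 74 = 10.3 nmol·min⁻¹.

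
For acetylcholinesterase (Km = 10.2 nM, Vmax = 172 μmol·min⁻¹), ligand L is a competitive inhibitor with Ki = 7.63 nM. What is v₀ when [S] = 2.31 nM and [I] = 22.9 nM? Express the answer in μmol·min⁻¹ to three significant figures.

9.21 μmol·min⁻¹

α = 1 + [I]/Ki = 1 + 22.9/7.63 = 4.001.
For a competitive inhibitor, Vmax is unchanged and the apparent Km becomes α·Km: Km,app = 40.8 nM, Vmax,app = 172 μmol·min⁻¹.
v = Vmax,app·[S]/(Km,app + [S]) = 172 × 2.31/(40.8 + 2.31) = 9.21 μmol·min⁻¹.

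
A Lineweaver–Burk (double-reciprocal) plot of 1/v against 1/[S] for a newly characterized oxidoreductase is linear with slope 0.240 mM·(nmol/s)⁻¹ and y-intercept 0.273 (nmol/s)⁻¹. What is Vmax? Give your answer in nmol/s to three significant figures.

The y-intercept of a Lineweaver–Burk plot equals 1/Vmax, so Vmax = 1/0.273 = 3.66 nmol/s.

3.66 nmol/s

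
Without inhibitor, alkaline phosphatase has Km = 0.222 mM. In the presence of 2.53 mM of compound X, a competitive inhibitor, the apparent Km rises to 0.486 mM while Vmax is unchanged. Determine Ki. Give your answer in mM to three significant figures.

2.13 mM

Competitive: Km,app = α·Km with α = 1 + [I]/Ki.
α = Km,app/Km = 0.486/0.222 = 2.189.
Ki = [I]/(α − 1) = 2.53/1.189 = 2.13 mM.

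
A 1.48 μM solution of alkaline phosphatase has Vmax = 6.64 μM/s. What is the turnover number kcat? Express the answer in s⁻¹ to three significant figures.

4.49 s⁻¹

kcat = Vmax/[E]total = 6.64 μM/s / 1.48 μM = 4.49 s⁻¹.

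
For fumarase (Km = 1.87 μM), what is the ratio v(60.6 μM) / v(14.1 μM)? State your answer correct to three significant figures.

1.10

Since Vmax cancels, v₂/v₁ = [S]₂(Km+[S]₁) / [S]₁(Km+[S]₂).
= 60.6×(1.87+14.1) / (14.1×(1.87+60.6)) = 967.8/880.8 = 1.10.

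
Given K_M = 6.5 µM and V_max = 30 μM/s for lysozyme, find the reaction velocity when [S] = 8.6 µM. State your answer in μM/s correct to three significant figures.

v = Vmax·[S]/(Km + [S]) = 30 × 8.6 / (6.5 + 8.6)
  = 258.0 / 15.10 = 17.1 μM/s.

17.1 μM/s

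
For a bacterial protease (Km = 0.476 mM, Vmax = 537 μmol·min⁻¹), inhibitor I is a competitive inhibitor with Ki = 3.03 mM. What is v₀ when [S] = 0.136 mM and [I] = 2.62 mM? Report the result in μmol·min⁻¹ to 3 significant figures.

71.3 μmol·min⁻¹

α = 1 + [I]/Ki = 1 + 2.62/3.03 = 1.865.
For a competitive inhibitor, Vmax is unchanged and the apparent Km becomes α·Km: Km,app = 0.888 mM, Vmax,app = 537 μmol·min⁻¹.
v = Vmax,app·[S]/(Km,app + [S]) = 537 × 0.136/(0.888 + 0.136) = 71.3 μmol·min⁻¹.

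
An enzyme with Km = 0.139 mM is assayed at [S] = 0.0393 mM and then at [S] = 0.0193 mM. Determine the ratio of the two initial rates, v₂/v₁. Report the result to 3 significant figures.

0.553

Since Vmax cancels, v₂/v₁ = [S]₂(Km+[S]₁) / [S]₁(Km+[S]₂).
= 0.0193×(0.139+0.0393) / (0.0393×(0.139+0.0193)) = 0.003441/0.006221 = 0.553.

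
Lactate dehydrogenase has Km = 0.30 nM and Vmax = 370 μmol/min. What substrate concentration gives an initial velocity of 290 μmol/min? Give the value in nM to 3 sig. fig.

The required fractional saturation is v/Vmax = 290/370 = 0.7838.
Then [S]/(Km+[S]) = 0.7838 ⇒ [S] = 0.30 × 0.7838/(1 − 0.7838) = 1.09 nM.

1.09 nM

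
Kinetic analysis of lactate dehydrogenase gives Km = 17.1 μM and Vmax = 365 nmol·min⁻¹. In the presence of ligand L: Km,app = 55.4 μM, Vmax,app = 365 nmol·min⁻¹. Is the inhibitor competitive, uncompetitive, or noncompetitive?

competitive

Km increases (17.1 → 55.4 μM) while Vmax is unchanged — the hallmark of competitive inhibition.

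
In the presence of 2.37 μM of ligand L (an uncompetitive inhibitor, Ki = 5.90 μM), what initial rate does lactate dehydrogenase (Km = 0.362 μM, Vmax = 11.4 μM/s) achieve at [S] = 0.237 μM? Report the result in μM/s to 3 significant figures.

With α = 1 + [I]/Ki = 1 + 2.37/5.90 = 1.402, the uncompetitive rate law is v = (Vmax/α)·[S] / (Km/α + [S]).
v = (11.4/1.402)×0.237 / (0.362/1.402 + 0.237) = 1.928/0.4953 = 3.89 μM/s.

3.89 μM/s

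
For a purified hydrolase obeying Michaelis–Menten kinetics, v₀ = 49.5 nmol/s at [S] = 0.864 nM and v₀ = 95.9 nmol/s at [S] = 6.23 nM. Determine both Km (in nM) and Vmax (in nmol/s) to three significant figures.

Km = 1.11 nM; Vmax = 113 nmol/s

In reciprocal form, 1/v = (Km/Vmax)·(1/[S]) + 1/Vmax. The two points give (1/[S], 1/v) = (1.157, 0.02020) and (0.1605, 0.01043).
Slope = (0.02020 − 0.01043)/(1.157 − 0.1605) = 0.009805; intercept = 0.02020 − 0.009805×1.157 = 0.008854.
Vmax = 1/intercept = 113 nmol/s; Km = slope × Vmax = 0.009805 × 113 = 1.11 nM.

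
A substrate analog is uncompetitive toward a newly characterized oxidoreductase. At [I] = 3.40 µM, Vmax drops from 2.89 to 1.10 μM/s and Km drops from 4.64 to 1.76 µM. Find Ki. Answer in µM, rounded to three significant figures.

Uncompetitive: Vmax,app = Vmax/α (and Km,app = Km/α) with α = 1 + [I]/Ki.
α = Vmax/Vmax,app = 2.89/1.10 = 2.627.
Since α = 1 + [I]/Ki, [I]/Ki = 2.627 − 1 = 1.627 and Ki = 3.40/1.627 = 2.09 µM.

2.09 µM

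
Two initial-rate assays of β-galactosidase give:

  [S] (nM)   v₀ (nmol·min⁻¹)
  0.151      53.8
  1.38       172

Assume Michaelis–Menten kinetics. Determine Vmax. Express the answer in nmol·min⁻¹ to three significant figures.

236 nmol·min⁻¹

From v = Vmax[S]/(Km+[S]), each point gives Vmax = v(Km+[S])/[S].
Equating: 53.8(Km+0.151)/0.151 = 172(Km+1.38)/1.38.
356.3·Km + 53.8 = 124.6·Km + 172, so (356.3 − 124.6)·Km = 172 − 53.8.
Km = 118.2/231.7 = 0.510 nM; then Vmax = 53.8(0.510+0.151)/0.151 = 236 nmol·min⁻¹.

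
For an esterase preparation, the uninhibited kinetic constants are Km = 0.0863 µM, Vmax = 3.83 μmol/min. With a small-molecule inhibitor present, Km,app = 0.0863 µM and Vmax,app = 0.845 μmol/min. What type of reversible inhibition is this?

Vmax decreases (3.83 → 0.845 μmol/min) while Km is unchanged — pure noncompetitive inhibition.

noncompetitive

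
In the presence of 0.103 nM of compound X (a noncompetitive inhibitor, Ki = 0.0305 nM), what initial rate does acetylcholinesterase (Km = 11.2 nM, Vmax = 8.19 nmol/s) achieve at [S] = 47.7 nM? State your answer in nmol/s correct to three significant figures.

With α = 1 + [I]/Ki = 1 + 0.103/0.0305 = 4.377, the noncompetitive rate law is v = (Vmax/α)·[S] / (Km + [S]).
v = (8.19/4.377)×47.7 / (11.2 + 47.7) = 89.25/58.90 = 1.52 nmol/s.

1.52 nmol/s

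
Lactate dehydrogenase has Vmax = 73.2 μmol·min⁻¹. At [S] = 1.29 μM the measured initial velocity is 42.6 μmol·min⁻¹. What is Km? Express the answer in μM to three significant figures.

v/Vmax = 42.6/73.2 = 0.5820 = [S]/(Km+[S]).
So Km + [S] = [S]/0.5820 = 2.217 μM, giving Km = 2.217 − 1.29 = 0.927 μM.

0.927 μM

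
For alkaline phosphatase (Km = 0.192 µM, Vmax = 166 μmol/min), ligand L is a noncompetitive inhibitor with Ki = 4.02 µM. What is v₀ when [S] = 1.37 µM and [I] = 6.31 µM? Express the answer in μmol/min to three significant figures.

With α = 1 + [I]/Ki = 1 + 6.31/4.02 = 2.570, the noncompetitive rate law is v = (Vmax/α)·[S] / (Km + [S]).
v = (166/2.570)×1.37 / (0.192 + 1.37) = 88.50/1.562 = 56.7 μmol/min.

56.7 μmol/min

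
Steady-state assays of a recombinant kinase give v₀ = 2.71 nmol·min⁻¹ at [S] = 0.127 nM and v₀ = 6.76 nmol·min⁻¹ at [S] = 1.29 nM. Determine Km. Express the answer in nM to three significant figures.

0.252 nM

From v = Vmax[S]/(Km+[S]), each point gives Vmax = v(Km+[S])/[S].
Equating: 2.71(Km+0.127)/0.127 = 6.76(Km+1.29)/1.29.
21.34·Km + 2.71 = 5.240·Km + 6.76, so (21.34 − 5.240)·Km = 6.76 − 2.71.
Km = 4.050/16.10 = 0.252 nM; then Vmax = 2.71(0.252+0.127)/0.127 = 8.08 nmol·min⁻¹.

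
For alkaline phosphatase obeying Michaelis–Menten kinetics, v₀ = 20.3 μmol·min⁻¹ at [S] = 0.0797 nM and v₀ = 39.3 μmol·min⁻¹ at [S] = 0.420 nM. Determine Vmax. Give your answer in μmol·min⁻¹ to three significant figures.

From v = Vmax[S]/(Km+[S]), each point gives Vmax = v(Km+[S])/[S].
Equating: 20.3(Km+0.0797)/0.0797 = 39.3(Km+0.420)/0.420.
254.7·Km + 20.3 = 93.57·Km + 39.3, so (254.7 − 93.57)·Km = 39.3 − 20.3.
Km = 19.00/161.1 = 0.118 nM; then Vmax = 20.3(0.118+0.0797)/0.0797 = 50.3 μmol·min⁻¹.

50.3 μmol·min⁻¹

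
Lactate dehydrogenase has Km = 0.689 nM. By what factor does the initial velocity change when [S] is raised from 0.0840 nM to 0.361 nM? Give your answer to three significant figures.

3.16

The fractional saturations are [S]/(Km+[S]) = 0.0840/0.7730 = 0.1087 and 0.361/1.050 = 0.3438.
v₂/v₁ is just their ratio: 0.3438/0.1087 = 3.16.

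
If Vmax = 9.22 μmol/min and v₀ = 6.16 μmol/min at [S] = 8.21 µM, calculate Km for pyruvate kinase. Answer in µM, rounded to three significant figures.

From v = Vmax[S]/(Km+[S]), Km = [S](Vmax − v)/v.
Km = 8.21 × (9.22 − 6.16) / 6.16 = 25.12/6.16 = 4.08 µM.

4.08 µM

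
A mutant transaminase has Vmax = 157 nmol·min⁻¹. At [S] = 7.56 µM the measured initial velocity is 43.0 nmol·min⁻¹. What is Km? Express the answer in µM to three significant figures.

From v = Vmax[S]/(Km+[S]), Km = [S](Vmax − v)/v.
Km = 7.56 × (157 − 43.0) / 43.0 = 861.8/43.0 = 20.0 µM.

20.0 µM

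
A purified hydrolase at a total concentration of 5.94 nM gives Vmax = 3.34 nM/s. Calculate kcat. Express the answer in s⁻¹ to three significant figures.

0.562 s⁻¹

kcat = Vmax/[E]total = 3.34 nM/s / 5.94 nM = 0.562 s⁻¹.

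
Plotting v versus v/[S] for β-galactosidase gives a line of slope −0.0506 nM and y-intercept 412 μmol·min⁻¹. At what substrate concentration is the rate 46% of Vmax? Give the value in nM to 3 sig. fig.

The Eadie–Hofstee slope gives Km = 0.0506 nM (slope = −Km).
v/Vmax = [S]/(Km+[S]) = 0.46 ⇒ [S] = Km·0.46/(1−0.46) = 0.0506 × 0.8519 = 0.0431 nM.

0.0431 nM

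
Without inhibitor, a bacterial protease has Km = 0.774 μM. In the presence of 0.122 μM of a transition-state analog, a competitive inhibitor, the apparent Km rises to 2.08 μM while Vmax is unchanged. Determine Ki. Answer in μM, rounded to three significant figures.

Competitive: Km,app = α·Km with α = 1 + [I]/Ki.
α = Km,app/Km = 2.08/0.774 = 2.687.
Since α = 1 + [I]/Ki, [I]/Ki = 2.687 − 1 = 1.687 and Ki = 0.122/1.687 = 0.0723 μM.

0.0723 μM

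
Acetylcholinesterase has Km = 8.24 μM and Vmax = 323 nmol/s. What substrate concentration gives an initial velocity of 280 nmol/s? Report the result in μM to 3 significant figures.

53.7 μM

Rearranging v = Vmax[S]/(Km+[S]) gives [S] = Km·v/(Vmax − v).
[S] = 8.24 × 280 / (323 − 280) = 2307/43.00 = 53.7 μM.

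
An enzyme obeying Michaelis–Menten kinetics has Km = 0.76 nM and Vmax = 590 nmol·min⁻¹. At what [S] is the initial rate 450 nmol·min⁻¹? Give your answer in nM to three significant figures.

The required fractional saturation is v/Vmax = 450/590 = 0.7627.
Then [S]/(Km+[S]) = 0.7627 ⇒ [S] = 0.76 × 0.7627/(1 − 0.7627) = 2.44 nM.

2.44 nM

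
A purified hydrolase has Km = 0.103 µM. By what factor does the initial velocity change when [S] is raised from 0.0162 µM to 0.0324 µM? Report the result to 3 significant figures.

Since Vmax cancels, v₂/v₁ = [S]₂(Km+[S]₁) / [S]₁(Km+[S]₂).
= 0.0324×(0.103+0.0162) / (0.0162×(0.103+0.0324)) = 0.003862/0.002193 = 1.76.

1.76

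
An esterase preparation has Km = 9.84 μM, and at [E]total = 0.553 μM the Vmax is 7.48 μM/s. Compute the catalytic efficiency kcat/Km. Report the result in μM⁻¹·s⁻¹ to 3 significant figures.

kcat = Vmax/[E]total = 7.48/0.553 = 13.5 s⁻¹.
kcat/Km = 13.5/9.84 = 1.37 μM⁻¹·s⁻¹.

1.37 μM⁻¹·s⁻¹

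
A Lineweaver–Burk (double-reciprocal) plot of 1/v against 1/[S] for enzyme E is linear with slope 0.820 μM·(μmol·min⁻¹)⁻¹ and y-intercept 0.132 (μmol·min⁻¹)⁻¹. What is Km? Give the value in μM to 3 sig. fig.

y-intercept = 1/Vmax ⇒ Vmax = 7.58 μmol·min⁻¹; slope = Km/Vmax ⇒ Km = slope × Vmax.
Km = 0.820 × 7.58 = 6.21 μM.

6.21 μM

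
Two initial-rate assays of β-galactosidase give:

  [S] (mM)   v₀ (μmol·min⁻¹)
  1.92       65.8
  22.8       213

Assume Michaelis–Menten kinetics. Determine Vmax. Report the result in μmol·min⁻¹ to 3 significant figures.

268 μmol·min⁻¹

From v = Vmax[S]/(Km+[S]), each point gives Vmax = v(Km+[S])/[S].
Equating: 65.8(Km+1.92)/1.92 = 213(Km+22.8)/22.8.
34.27·Km + 65.8 = 9.342·Km + 213, so (34.27 − 9.342)·Km = 213 − 65.8.
Km = 147.2/24.93 = 5.90 mM; then Vmax = 65.8(5.90+1.92)/1.92 = 268 μmol·min⁻¹.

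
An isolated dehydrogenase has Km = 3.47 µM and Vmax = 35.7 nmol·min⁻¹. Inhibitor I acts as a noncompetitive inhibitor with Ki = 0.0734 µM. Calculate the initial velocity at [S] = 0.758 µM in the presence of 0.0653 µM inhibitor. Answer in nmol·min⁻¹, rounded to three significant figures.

α = 1 + [I]/Ki = 1 + 0.0653/0.0734 = 1.890.
For a noncompetitive inhibitor, Vmax is reduced to Vmax/α while Km is unchanged: Km,app = 3.47 µM, Vmax,app = 18.9 nmol·min⁻¹.
v = Vmax,app·[S]/(Km,app + [S]) = 18.9 × 0.758/(3.47 + 0.758) = 3.39 nmol·min⁻¹.

3.39 nmol·min⁻¹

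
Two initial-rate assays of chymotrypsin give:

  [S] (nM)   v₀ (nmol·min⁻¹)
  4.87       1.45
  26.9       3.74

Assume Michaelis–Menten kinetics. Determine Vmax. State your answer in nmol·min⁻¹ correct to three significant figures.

In reciprocal form, 1/v = (Km/Vmax)·(1/[S]) + 1/Vmax. The two points give (1/[S], 1/v) = (0.2053, 0.6897) and (0.03717, 0.2674).
Slope = (0.6897 − 0.2674)/(0.2053 − 0.03717) = 2.511; intercept = 0.6897 − 2.511×0.2053 = 0.1740.
Vmax = 1/intercept = 5.75 nmol·min⁻¹; Km = slope × Vmax = 2.511 × 5.75 = 14.4 nM.

5.75 nmol·min⁻¹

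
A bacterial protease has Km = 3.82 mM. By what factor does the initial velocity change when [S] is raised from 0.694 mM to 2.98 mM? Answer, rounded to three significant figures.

The fractional saturations are [S]/(Km+[S]) = 0.694/4.514 = 0.1537 and 2.98/6.800 = 0.4382.
v₂/v₁ is just their ratio: 0.4382/0.1537 = 2.85.

2.85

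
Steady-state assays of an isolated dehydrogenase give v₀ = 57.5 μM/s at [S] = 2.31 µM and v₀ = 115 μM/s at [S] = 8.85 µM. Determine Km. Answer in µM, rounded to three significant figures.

In reciprocal form, 1/v = (Km/Vmax)·(1/[S]) + 1/Vmax. The two points give (1/[S], 1/v) = (0.4329, 0.01739) and (0.1130, 0.008696).
Slope = (0.01739 − 0.008696)/(0.4329 − 0.1130) = 0.02718; intercept = 0.01739 − 0.02718×0.4329 = 0.005624.
Vmax = 1/intercept = 178 μM/s; Km = slope × Vmax = 0.02718 × 178 = 4.83 µM.

4.83 µM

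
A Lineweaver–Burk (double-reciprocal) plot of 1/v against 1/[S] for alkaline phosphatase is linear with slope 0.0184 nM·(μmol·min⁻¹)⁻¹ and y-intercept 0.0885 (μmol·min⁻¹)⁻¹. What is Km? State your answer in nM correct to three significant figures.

0.208 nM

y-intercept = 1/Vmax ⇒ Vmax = 11.3 μmol·min⁻¹; slope = Km/Vmax ⇒ Km = slope × Vmax.
Km = 0.0184 × 11.3 = 0.208 nM.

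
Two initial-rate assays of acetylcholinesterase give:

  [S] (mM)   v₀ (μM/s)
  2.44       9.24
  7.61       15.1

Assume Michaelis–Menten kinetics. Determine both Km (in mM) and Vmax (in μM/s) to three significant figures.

From v = Vmax[S]/(Km+[S]), each point gives Vmax = v(Km+[S])/[S].
Equating: 9.24(Km+2.44)/2.44 = 15.1(Km+7.61)/7.61.
3.787·Km + 9.24 = 1.984·Km + 15.1, so (3.787 − 1.984)·Km = 15.1 − 9.24.
Km = 5.860/1.803 = 3.25 mM; then Vmax = 9.24(3.25+2.44)/2.44 = 21.6 μM/s.

Km = 3.25 mM; Vmax = 21.6 μM/s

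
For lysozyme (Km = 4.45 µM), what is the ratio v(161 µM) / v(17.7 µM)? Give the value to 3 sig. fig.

1.22

The fractional saturations are [S]/(Km+[S]) = 17.7/22.15 = 0.7991 and 161/165.4 = 0.9731.
v₂/v₁ is just their ratio: 0.9731/0.7991 = 1.22.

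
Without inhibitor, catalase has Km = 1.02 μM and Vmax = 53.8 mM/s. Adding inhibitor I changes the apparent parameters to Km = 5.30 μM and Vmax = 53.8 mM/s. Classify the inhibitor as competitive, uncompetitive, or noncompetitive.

Km increases (1.02 → 5.30 μM) while Vmax is unchanged — the hallmark of competitive inhibition.

competitive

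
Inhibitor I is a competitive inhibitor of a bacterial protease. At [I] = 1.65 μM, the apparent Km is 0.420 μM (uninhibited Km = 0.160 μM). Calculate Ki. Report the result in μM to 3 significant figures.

1.02 μM

Competitive: Km,app = α·Km with α = 1 + [I]/Ki.
α = Km,app/Km = 0.420/0.160 = 2.625.
Since α = 1 + [I]/Ki, [I]/Ki = 2.625 − 1 = 1.625 and Ki = 1.65/1.625 = 1.02 μM.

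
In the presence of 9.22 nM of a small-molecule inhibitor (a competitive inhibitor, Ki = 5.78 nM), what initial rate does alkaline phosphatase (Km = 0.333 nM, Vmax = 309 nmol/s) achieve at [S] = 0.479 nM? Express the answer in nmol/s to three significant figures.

With α = 1 + [I]/Ki = 1 + 9.22/5.78 = 2.595, the competitive rate law is v = Vmax[S] / (αKm + [S]).
v = 309×0.479 / (2.595×0.333 + 0.479) = 148.0/1.343 = 110 nmol/s.

110 nmol/s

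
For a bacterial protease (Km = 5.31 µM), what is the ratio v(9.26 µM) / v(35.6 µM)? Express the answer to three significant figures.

Since Vmax cancels, v₂/v₁ = [S]₂(Km+[S]₁) / [S]₁(Km+[S]₂).
= 9.26×(5.31+35.6) / (35.6×(5.31+9.26)) = 378.8/518.7 = 0.730.

0.730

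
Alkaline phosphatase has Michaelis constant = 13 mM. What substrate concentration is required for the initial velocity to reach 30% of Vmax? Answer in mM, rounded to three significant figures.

v/Vmax = [S]/(Km+[S]) = 0.3, so [S] = Km·0.3/(1 − 0.3) = 13 × 0.4286.
[S] = 5.57 mM.

5.57 mM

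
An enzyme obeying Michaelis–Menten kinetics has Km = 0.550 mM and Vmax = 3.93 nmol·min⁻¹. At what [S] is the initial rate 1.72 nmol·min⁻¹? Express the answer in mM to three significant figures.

The required fractional saturation is v/Vmax = 1.72/3.93 = 0.4377.
Then [S]/(Km+[S]) = 0.4377 ⇒ [S] = 0.550 × 0.4377/(1 − 0.4377) = 0.428 mM.

0.428 mM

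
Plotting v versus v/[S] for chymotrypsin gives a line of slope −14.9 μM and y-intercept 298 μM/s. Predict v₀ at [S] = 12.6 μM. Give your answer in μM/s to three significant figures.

137 μM/s

In the Eadie–Hofstee form v = Vmax − Km·(v/[S]), the slope is −Km and the intercept is Vmax, so Km = 14.9 μM and Vmax = 298 μM/s.
v = 298 × 12.6/(14.9 + 12.6) = 137 μM/s.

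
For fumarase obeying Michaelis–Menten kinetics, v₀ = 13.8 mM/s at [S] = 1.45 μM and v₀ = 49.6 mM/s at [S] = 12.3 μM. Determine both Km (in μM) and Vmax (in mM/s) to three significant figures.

Km = 6.53 μM; Vmax = 75.9 mM/s

In reciprocal form, 1/v = (Km/Vmax)·(1/[S]) + 1/Vmax. The two points give (1/[S], 1/v) = (0.6897, 0.07246) and (0.08130, 0.02016).
Slope = (0.07246 − 0.02016)/(0.6897 − 0.08130) = 0.08597; intercept = 0.07246 − 0.08597×0.6897 = 0.01317.
Vmax = 1/intercept = 75.9 mM/s; Km = slope × Vmax = 0.08597 × 75.9 = 6.53 μM.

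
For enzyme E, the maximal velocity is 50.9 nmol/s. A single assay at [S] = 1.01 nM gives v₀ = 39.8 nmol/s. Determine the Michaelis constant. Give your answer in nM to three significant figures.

From v = Vmax[S]/(Km+[S]), Km = [S](Vmax − v)/v.
Km = 1.01 × (50.9 − 39.8) / 39.8 = 11.21/39.8 = 0.282 nM.

0.282 nM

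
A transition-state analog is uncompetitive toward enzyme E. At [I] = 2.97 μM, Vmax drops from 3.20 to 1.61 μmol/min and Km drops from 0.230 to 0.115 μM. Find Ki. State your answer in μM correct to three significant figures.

3.01 μM

Uncompetitive: Vmax,app = Vmax/α (and Km,app = Km/α) with α = 1 + [I]/Ki.
α = Vmax/Vmax,app = 3.20/1.61 = 1.988.
Since α = 1 + [I]/Ki, [I]/Ki = 1.988 − 1 = 0.9876 and Ki = 2.97/0.9876 = 3.01 μM.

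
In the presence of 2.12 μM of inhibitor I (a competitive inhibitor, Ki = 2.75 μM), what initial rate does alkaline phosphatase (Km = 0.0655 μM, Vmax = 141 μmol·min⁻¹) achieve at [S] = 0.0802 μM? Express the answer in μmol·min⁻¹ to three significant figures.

α = 1 + [I]/Ki = 1 + 2.12/2.75 = 1.771.
For a competitive inhibitor, Vmax is unchanged and the apparent Km becomes α·Km: Km,app = 0.116 μM, Vmax,app = 141 μmol·min⁻¹.
v = Vmax,app·[S]/(Km,app + [S]) = 141 × 0.0802/(0.116 + 0.0802) = 57.6 μmol·min⁻¹.

57.6 μmol·min⁻¹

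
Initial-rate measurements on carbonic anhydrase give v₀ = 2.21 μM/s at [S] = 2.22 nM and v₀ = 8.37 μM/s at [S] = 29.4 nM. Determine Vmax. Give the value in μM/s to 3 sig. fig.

From v = Vmax[S]/(Km+[S]), each point gives Vmax = v(Km+[S])/[S].
Equating: 2.21(Km+2.22)/2.22 = 8.37(Km+29.4)/29.4.
0.9955·Km + 2.21 = 0.2847·Km + 8.37, so (0.9955 − 0.2847)·Km = 8.37 − 2.21.
Km = 6.160/0.7108 = 8.67 nM; then Vmax = 2.21(8.67+2.22)/2.22 = 10.8 μM/s.

10.8 μM/s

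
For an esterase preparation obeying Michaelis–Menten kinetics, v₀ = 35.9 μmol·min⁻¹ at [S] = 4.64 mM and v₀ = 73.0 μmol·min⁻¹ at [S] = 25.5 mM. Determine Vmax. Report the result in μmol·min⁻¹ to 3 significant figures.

From v = Vmax[S]/(Km+[S]), each point gives Vmax = v(Km+[S])/[S].
Equating: 35.9(Km+4.64)/4.64 = 73.0(Km+25.5)/25.5.
7.737·Km + 35.9 = 2.863·Km + 73.0, so (7.737 − 2.863)·Km = 73.0 − 35.9.
Km = 37.10/4.874 = 7.61 mM; then Vmax = 35.9(7.61+4.64)/4.64 = 94.8 μmol·min⁻¹.

94.8 μmol·min⁻¹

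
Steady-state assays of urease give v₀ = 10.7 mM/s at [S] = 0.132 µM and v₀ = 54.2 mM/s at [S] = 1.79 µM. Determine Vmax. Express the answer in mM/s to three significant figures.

80.1 mM/s

In reciprocal form, 1/v = (Km/Vmax)·(1/[S]) + 1/Vmax. The two points give (1/[S], 1/v) = (7.576, 0.09346) and (0.5587, 0.01845).
Slope = (0.09346 − 0.01845)/(7.576 − 0.5587) = 0.01069; intercept = 0.09346 − 0.01069×7.576 = 0.01248.
Vmax = 1/intercept = 80.1 mM/s; Km = slope × Vmax = 0.01069 × 80.1 = 0.857 µM.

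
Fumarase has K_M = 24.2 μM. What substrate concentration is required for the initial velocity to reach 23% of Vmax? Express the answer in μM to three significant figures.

7.23 μM

v/Vmax = [S]/(Km+[S]) = 0.23, so [S] = Km·0.23/(1 − 0.23) = 24.2 × 0.2987.
[S] = 7.23 μM.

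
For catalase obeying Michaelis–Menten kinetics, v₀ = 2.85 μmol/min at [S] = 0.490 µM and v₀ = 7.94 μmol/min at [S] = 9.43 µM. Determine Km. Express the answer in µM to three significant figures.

In reciprocal form, 1/v = (Km/Vmax)·(1/[S]) + 1/Vmax. The two points give (1/[S], 1/v) = (2.041, 0.3509) and (0.1060, 0.1259).
Slope = (0.3509 − 0.1259)/(2.041 − 0.1060) = 0.1163; intercept = 0.3509 − 0.1163×2.041 = 0.1136.
Vmax = 1/intercept = 8.80 μmol/min; Km = slope × Vmax = 0.1163 × 8.80 = 1.02 µM.

1.02 µM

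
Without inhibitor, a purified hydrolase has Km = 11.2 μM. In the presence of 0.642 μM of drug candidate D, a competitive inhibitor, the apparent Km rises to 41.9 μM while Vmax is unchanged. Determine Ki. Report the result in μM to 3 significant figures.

Competitive: Km,app = α·Km with α = 1 + [I]/Ki.
α = Km,app/Km = 41.9/11.2 = 3.741.
Ki = [I]/(α − 1) = 0.642/2.741 = 0.234 μM.

0.234 μM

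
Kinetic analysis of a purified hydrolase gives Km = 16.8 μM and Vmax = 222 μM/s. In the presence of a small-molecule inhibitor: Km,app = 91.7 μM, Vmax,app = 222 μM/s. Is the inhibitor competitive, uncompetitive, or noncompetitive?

competitive

Km increases (16.8 → 91.7 μM) while Vmax is unchanged — the hallmark of competitive inhibition.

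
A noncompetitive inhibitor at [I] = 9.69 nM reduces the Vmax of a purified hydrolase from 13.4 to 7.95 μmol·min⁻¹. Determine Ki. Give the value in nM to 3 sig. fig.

14.1 nM

Noncompetitive: Vmax,app = Vmax/α with α = 1 + [I]/Ki.
α = Vmax/Vmax,app = 13.4/7.95 = 1.686.
Ki = [I]/(α − 1) = 9.69/0.6855 = 14.1 nM.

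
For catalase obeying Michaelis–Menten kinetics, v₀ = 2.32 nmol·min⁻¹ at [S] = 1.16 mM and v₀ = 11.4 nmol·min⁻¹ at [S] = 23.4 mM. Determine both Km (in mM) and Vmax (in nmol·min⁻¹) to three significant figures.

Km = 6.00 mM; Vmax = 14.3 nmol·min⁻¹

In reciprocal form, 1/v = (Km/Vmax)·(1/[S]) + 1/Vmax. The two points give (1/[S], 1/v) = (0.8621, 0.4310) and (0.04274, 0.08772).
Slope = (0.4310 − 0.08772)/(0.8621 − 0.04274) = 0.4190; intercept = 0.4310 − 0.4190×0.8621 = 0.06981.
Vmax = 1/intercept = 14.3 nmol·min⁻¹; Km = slope × Vmax = 0.4190 × 14.3 = 6.00 mM.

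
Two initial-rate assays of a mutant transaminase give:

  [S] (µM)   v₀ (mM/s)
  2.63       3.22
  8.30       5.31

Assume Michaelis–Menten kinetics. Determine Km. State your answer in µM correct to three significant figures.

In reciprocal form, 1/v = (Km/Vmax)·(1/[S]) + 1/Vmax. The two points give (1/[S], 1/v) = (0.3802, 0.3106) and (0.1205, 0.1883).
Slope = (0.3106 − 0.1883)/(0.3802 − 0.1205) = 0.4706; intercept = 0.3106 − 0.4706×0.3802 = 0.1316.
Vmax = 1/intercept = 7.60 mM/s; Km = slope × Vmax = 0.4706 × 7.60 = 3.58 µM.

3.58 µM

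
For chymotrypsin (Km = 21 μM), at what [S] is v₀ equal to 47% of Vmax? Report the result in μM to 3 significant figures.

v/Vmax = [S]/(Km+[S]) = 0.47, so [S] = Km·0.47/(1 − 0.47) = 21 × 0.8868.
[S] = 18.6 μM.

18.6 μM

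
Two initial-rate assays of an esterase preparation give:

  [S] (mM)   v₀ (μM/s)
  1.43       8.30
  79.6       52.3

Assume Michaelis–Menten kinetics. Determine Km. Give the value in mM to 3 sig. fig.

In reciprocal form, 1/v = (Km/Vmax)·(1/[S]) + 1/Vmax. The two points give (1/[S], 1/v) = (0.6993, 0.1205) and (0.01256, 0.01912).
Slope = (0.1205 − 0.01912)/(0.6993 − 0.01256) = 0.1476; intercept = 0.1205 − 0.1476×0.6993 = 0.01727.
Vmax = 1/intercept = 57.9 μM/s; Km = slope × Vmax = 0.1476 × 57.9 = 8.55 mM.

8.55 mM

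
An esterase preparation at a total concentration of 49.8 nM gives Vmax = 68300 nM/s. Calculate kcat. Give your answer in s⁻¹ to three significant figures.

1370 s⁻¹

kcat = Vmax/[E]total = 68300 nM/s / 49.8 nM = 1370 s⁻¹.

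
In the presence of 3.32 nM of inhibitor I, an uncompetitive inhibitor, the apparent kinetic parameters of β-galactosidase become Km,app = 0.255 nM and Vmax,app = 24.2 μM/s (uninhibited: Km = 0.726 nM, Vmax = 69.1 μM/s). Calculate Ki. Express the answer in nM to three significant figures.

Uncompetitive: Vmax,app = Vmax/α (and Km,app = Km/α) with α = 1 + [I]/Ki.
α = Vmax/Vmax,app = 69.1/24.2 = 2.855.
Since α = 1 + [I]/Ki, [I]/Ki = 2.855 − 1 = 1.855 and Ki = 3.32/1.855 = 1.79 nM.

1.79 nM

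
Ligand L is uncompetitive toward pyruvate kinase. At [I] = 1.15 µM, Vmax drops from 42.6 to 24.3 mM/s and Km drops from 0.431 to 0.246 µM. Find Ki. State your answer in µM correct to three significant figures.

Uncompetitive: Vmax,app = Vmax/α (and Km,app = Km/α) with α = 1 + [I]/Ki.
α = Vmax/Vmax,app = 42.6/24.3 = 1.753.
Ki = [I]/(α − 1) = 1.15/0.7531 = 1.53 µM.

1.53 µM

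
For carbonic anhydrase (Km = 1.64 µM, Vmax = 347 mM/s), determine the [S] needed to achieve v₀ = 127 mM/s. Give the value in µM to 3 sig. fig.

Rearranging v = Vmax[S]/(Km+[S]) gives [S] = Km·v/(Vmax − v).
[S] = 1.64 × 127 / (347 − 127) = 208.3/220.0 = 0.947 µM.

0.947 µM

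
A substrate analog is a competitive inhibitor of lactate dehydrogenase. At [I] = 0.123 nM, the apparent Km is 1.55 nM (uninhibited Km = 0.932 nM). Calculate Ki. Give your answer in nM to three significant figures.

Competitive: Km,app = α·Km with α = 1 + [I]/Ki.
α = Km,app/Km = 1.55/0.932 = 1.663.
Since α = 1 + [I]/Ki, [I]/Ki = 1.663 − 1 = 0.6631 and Ki = 0.123/0.6631 = 0.185 nM.

0.185 nM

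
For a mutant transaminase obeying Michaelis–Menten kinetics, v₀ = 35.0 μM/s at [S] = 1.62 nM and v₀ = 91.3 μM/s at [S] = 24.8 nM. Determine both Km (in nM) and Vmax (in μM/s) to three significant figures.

In reciprocal form, 1/v = (Km/Vmax)·(1/[S]) + 1/Vmax. The two points give (1/[S], 1/v) = (0.6173, 0.02857) and (0.04032, 0.01095).
Slope = (0.02857 − 0.01095)/(0.6173 − 0.04032) = 0.03054; intercept = 0.02857 − 0.03054×0.6173 = 0.009722.
Vmax = 1/intercept = 103 μM/s; Km = slope × Vmax = 0.03054 × 103 = 3.14 nM.

Km = 3.14 nM; Vmax = 103 μM/s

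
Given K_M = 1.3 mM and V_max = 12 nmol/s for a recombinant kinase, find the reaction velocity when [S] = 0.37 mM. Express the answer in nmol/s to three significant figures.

[S]/(Km+[S]) = 0.37/1.670 = 0.2216, the fractional saturation.
v = 0.2216 × Vmax = 0.2216 × 12 = 2.66 nmol/s.

2.66 nmol/s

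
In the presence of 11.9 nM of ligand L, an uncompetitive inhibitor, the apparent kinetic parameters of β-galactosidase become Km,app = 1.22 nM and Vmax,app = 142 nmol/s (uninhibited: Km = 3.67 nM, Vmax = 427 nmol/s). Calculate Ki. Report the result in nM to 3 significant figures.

Uncompetitive: Vmax,app = Vmax/α (and Km,app = Km/α) with α = 1 + [I]/Ki.
α = Vmax/Vmax,app = 427/142 = 3.007.
Since α = 1 + [I]/Ki, [I]/Ki = 3.007 − 1 = 2.007 and Ki = 11.9/2.007 = 5.93 nM.

5.93 nM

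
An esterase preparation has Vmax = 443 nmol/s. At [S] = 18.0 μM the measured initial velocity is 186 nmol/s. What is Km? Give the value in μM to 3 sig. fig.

24.9 μM

v/Vmax = 186/443 = 0.4199 = [S]/(Km+[S]).
So Km + [S] = [S]/0.4199 = 42.87 μM, giving Km = 42.87 − 18.0 = 24.9 μM.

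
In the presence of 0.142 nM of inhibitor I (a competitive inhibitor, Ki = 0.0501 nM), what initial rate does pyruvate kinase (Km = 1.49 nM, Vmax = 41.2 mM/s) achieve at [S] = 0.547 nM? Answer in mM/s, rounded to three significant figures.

With α = 1 + [I]/Ki = 1 + 0.142/0.0501 = 3.834, the competitive rate law is v = Vmax[S] / (αKm + [S]).
v = 41.2×0.547 / (3.834×1.49 + 0.547) = 22.54/6.260 = 3.60 mM/s.

3.60 mM/s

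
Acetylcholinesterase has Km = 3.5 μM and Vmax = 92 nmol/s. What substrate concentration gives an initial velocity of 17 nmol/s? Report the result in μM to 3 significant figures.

0.793 μM

Rearranging v = Vmax[S]/(Km+[S]) gives [S] = Km·v/(Vmax − v).
[S] = 3.5 × 17 / (92 − 17) = 59.50/75.00 = 0.793 μM.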